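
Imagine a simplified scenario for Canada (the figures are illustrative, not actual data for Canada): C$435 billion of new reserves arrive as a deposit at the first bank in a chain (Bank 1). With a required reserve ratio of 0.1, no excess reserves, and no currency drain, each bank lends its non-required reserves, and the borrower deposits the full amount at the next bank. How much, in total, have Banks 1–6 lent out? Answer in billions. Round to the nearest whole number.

C$1834 billion

Bank i lends (1 − rr)^i of the original deposit: Bank 1 lends 435·0.9000 = 391.5000, Bank 2 lends 435·0.9000² = 352.3500, and so on.
Summing a geometric series: total = 435·[0.9000·(1 − 0.9000^6) / (1 − 0.9000)] ≈ 1834.4085 billion.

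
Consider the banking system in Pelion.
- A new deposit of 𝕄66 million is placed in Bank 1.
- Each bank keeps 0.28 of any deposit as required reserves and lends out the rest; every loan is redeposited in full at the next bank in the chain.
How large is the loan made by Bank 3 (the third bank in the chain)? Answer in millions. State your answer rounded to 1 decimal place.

Each bank lends a fraction (1 − rr) = 0.7200 of the deposit it receives, so Bank 3 receives 66·0.7200^2 and lends 66·0.7200^3 ≈ 24.6344 million.

𝕄24.6 million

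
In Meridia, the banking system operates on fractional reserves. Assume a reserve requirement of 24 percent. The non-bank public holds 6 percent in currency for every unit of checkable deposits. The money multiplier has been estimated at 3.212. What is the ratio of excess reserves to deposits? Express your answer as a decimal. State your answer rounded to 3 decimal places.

Using m = 3.212. Since m = (1 + c)/(c + rr + e), the denominator satisfies c + rr + e = (1 + c)/m = (1 + 0.06) / 3.212 ≈ 0.330012.
With c = 0.06 and rr = 0.24, the ratio of excess reserves to deposits is 0.330012 − 0.06 − 0.24 = 0.030012.

0.030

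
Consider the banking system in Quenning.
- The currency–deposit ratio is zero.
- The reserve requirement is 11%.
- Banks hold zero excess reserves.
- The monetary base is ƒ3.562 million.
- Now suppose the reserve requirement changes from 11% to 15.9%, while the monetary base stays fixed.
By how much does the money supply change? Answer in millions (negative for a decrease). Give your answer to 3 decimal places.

-9.979 million

Initially m₁ = 1 / (0.11) ≈ 9.09091, so M₁ = 9.09091 × 3.562 ≈ 32.3818 million.
After the change m₂ = 1 / (0.159) ≈ 6.28931, so M₂ = 6.28931 × 3.562 ≈ 22.4025 million.
ΔM = M₂ − M₁ = 22.4025 − 32.3818 = -9.9793 million.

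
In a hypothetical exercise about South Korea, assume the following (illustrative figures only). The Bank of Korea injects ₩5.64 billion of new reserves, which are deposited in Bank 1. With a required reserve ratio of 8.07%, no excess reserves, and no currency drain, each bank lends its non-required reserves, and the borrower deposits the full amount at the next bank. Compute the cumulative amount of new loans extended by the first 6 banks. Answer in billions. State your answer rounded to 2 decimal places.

₩25.47 billion

Bank i lends (1 − rr)^i of the original deposit: Bank 1 lends 5.64·0.9193 ≈ 5.1849, Bank 2 lends 5.64·0.9193² ≈ 4.7664, and so on.
Summing a geometric series: total = 5.64·[0.9193·(1 − 0.9193^6) / (1 − 0.9193)] ≈ 25.4686 billion.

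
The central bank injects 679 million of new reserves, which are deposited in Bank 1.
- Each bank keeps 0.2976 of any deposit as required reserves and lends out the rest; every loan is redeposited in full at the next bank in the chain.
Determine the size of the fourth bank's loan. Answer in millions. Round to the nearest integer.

165 million

Each bank lends a fraction (1 − rr) = 0.7024 of the deposit it receives, so Bank 4 receives 679·0.7024^3 and lends 679·0.7024^4 ≈ 165.2752 million.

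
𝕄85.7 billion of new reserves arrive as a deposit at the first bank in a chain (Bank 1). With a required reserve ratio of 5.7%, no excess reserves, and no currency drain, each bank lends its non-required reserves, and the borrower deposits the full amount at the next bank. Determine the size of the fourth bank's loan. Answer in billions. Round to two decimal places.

Each bank lends a fraction (1 − rr) = 0.9430 of the deposit it receives, so Bank 4 receives 85.7·0.9430^3 and lends 85.7·0.9430^4 ≈ 67.7685 billion.

𝕄67.77 billion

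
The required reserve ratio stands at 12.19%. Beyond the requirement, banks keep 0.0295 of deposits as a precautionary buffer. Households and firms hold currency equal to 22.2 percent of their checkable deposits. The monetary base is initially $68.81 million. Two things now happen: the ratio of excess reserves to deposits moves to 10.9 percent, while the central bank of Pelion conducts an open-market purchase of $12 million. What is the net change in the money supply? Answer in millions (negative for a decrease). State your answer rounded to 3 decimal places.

-7.151 million

Before: m₁ = (1 + 0.222) / (0.1219 + 0.0295 + 0.222) ≈ 3.272630, MB₁ = 68.81, so M₁ = 3.272630 × 68.81 ≈ 225.1897 million.
After: m₂ = (1 + 0.222) / (0.1219 + 0.109 + 0.222) ≈ 2.698167, MB₂ = 68.81 + 12 = 80.81, so M₂ = 2.698167 × 80.81 ≈ 218.0389 million.
ΔM = M₂ − M₁ = 218.0389 − 225.1897 = -7.1508 million.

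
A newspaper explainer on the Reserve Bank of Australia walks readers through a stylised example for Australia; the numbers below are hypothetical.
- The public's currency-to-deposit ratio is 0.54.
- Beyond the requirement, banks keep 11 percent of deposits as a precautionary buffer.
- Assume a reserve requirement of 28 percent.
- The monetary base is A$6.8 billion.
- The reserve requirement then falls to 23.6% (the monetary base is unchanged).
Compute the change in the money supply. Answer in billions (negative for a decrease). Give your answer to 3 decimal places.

Initially m₁ = (1 + 0.54) / (0.28 + 0.11 + 0.54) ≈ 1.65591, so M₁ = 1.65591 × 6.8 ≈ 11.2602 billion.
After the change m₂ = (1 + 0.54) / (0.236 + 0.11 + 0.54) ≈ 1.73815, so M₂ = 1.73815 × 6.8 ≈ 11.8194 billion.
ΔM = M₂ − M₁ = 11.8194 − 11.2602 = 0.5592 billion.

A$0.559 billion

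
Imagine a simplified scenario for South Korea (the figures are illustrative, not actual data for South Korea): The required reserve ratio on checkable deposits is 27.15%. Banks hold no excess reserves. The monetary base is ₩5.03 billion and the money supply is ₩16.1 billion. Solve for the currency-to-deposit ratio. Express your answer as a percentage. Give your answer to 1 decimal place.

6.0%

Using m = M/MB = 16.1/5.03 ≈ 3.200795. From m = (1 + c)/(c + rr + e), rearranging gives 1 + c = m·(c + rr + e), so c·(1 − m) = m·(rr + e) − 1.
Hence c = [m·(rr + e) − 1]/(1 − m) = [3.200795 × (0.2715 + 0) − 1] / (1 − 3.200795) ≈ 0.059517.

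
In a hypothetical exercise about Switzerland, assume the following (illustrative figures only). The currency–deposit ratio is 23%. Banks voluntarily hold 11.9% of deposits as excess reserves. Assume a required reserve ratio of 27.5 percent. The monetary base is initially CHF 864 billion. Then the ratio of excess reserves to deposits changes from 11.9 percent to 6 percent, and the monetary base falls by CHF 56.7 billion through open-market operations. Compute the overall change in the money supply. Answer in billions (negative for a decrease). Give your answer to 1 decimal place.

Before: m₁ = (1 + 0.23) / (0.275 + 0.119 + 0.23) ≈ 1.97115, MB₁ = 864, so M₁ = 1.97115 × 864 = 1703.0736 billion.
After: m₂ = (1 + 0.23) / (0.275 + 0.06 + 0.23) ≈ 2.17699, MB₂ = 864 − 56.7 = 807.3, so M₂ = 2.17699 × 807.3 ≈ 1757.484 billion.
ΔM = M₂ − M₁ = 1757.484 − 1703.0736 = 54.4104 billion.

CHF 54.4 billion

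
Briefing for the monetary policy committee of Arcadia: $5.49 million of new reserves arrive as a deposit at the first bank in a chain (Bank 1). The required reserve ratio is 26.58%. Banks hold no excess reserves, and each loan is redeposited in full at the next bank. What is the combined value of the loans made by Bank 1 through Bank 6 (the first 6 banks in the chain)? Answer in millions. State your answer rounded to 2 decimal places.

Bank i lends (1 − rr)^i of the original deposit: Bank 1 lends 5.49·0.7342 ≈ 4.0308, Bank 2 lends 5.49·0.7342² ≈ 2.9594, and so on.
Summing a geometric series: total = 5.49·[0.7342·(1 − 0.7342^6) / (1 − 0.7342)] ≈ 12.7893 million.

$12.79 million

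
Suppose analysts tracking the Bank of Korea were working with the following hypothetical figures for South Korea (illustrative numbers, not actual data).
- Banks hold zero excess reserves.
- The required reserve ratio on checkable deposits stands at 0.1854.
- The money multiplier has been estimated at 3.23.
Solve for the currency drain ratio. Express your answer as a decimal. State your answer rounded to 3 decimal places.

0.180

Using m = 3.23. From m = (1 + c)/(c + rr + e), rearranging gives 1 + c = m·(c + rr + e), so c·(1 − m) = m·(rr + e) − 1.
Hence c = [m·(rr + e) − 1]/(1 − m) = [3.23 × (0.1854 + 0) − 1] / (1 − 3.23) ≈ 0.179891.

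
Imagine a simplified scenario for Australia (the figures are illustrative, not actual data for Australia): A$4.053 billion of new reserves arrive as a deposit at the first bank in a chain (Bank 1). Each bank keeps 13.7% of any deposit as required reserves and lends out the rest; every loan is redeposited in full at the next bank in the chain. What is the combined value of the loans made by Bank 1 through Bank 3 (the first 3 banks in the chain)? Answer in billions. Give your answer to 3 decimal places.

Bank i lends (1 − rr)^i of the original deposit: Bank 1 lends 4.053·0.8630 ≈ 3.4977, Bank 2 lends 4.053·0.8630² ≈ 3.0185, and so on.
Summing a geometric series: total = 4.053·[0.8630·(1 − 0.8630^3) / (1 − 0.8630)] ≈ 9.1213 billion.

A$9.121 billion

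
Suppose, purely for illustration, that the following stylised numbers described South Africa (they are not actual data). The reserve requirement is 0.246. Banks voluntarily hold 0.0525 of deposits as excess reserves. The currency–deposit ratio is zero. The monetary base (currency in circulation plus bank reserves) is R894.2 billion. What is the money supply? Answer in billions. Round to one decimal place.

R2995.6 billion

The money multiplier is m = 1 / (rr + e) = 1 / (0.246 + 0.0525) ≈ 3.35008.
So M = m × MB = 3.35008 × 894.2 ≈ 2995.6415 billion.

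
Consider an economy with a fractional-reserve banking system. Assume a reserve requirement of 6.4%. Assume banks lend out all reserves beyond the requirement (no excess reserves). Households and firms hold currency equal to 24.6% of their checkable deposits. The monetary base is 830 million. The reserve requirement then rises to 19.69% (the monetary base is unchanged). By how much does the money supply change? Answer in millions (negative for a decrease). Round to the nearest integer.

-1001 million

Initially m₁ = (1 + 0.246) / (0.064 + 0.246) ≈ 4.0194, so M₁ = 4.0194 × 830 = 3336.102 million.
After the change m₂ = (1 + 0.246) / (0.1969 + 0.246) ≈ 2.8133, so M₂ = 2.8133 × 830 = 2335.039 million.
ΔM = M₂ − M₁ = 2335.039 − 3336.102 = -1001.063 million.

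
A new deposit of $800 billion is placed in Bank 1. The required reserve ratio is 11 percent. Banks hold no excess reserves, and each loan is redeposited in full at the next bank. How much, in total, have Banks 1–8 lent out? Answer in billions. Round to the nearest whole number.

Bank i lends (1 − rr)^i of the original deposit: Bank 1 lends 800·0.8900 = 712.0000, Bank 2 lends 800·0.8900² = 633.6800, and so on.
Summing a geometric series: total = 800·[0.8900·(1 − 0.8900^8) / (1 − 0.8900)] ≈ 3924.6807 billion.

$3925 billion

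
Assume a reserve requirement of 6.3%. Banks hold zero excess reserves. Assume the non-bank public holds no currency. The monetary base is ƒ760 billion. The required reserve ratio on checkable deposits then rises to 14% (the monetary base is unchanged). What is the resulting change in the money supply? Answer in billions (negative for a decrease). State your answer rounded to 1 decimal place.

Initially m₁ = 1 / (0.063) ≈ 15.87302, so M₁ = 15.87302 × 760 = 12063.4952 billion.
After the change m₂ = 1 / (0.14) ≈ 7.14286, so M₂ = 7.14286 × 760 = 5428.5736 billion.
ΔM = M₂ − M₁ = 5428.5736 − 12063.4952 = -6634.9216 billion.

-6634.9 billion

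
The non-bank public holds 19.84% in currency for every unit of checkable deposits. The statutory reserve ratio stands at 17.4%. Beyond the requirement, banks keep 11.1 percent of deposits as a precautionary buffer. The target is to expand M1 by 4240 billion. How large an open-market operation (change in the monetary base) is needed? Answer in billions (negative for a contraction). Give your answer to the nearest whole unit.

The money multiplier is m = (1 + c) / (rr + e + c) = (1 + 0.1984) / (0.174 + 0.111 + 0.1984) ≈ 2.47911.
ΔMB = ΔM / m = (+4240) / 2.47911 ≈ 1710.2912 billion.

1710 billion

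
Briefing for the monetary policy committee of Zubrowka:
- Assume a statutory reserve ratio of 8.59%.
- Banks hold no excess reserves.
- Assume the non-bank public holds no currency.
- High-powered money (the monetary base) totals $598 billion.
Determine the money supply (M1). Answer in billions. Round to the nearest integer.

With no currency drain or excess reserves, the money multiplier is m = 1/rr = 1/0.0859 ≈ 11.6414.
Money supply M = m × MB = 11.6414 × 598 = 6961.5572 billion.

$6962 billion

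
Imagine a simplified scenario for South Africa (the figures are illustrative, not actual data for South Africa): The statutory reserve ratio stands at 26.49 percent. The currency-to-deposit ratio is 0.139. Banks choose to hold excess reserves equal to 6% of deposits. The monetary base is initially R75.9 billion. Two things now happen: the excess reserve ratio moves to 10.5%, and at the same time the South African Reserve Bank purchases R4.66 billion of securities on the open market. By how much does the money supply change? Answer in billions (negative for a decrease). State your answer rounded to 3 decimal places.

-6.049 billion

Before: m₁ = (1 + 0.139) / (0.2649 + 0.06 + 0.139) ≈ 2.455271, MB₁ = 75.9, so M₁ = 2.455271 × 75.9 ≈ 186.3551 billion.
After: m₂ = (1 + 0.139) / (0.2649 + 0.105 + 0.139) ≈ 2.238161, MB₂ = 75.9 + 4.66 = 80.56, so M₂ = 2.238161 × 80.56 ≈ 180.3063 billion.
ΔM = M₂ − M₁ = 180.3063 − 186.3551 = -6.0488 billion.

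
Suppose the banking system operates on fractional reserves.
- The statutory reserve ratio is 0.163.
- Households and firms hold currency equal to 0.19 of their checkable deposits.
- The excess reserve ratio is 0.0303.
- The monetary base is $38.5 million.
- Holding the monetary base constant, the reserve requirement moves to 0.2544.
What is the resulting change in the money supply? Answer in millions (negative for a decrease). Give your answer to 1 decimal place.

-23.0 million

Initially m₁ = (1 + 0.19) / (0.163 + 0.0303 + 0.19) ≈ 3.1046, so M₁ = 3.1046 × 38.5 = 119.5271 million.
After the change m₂ = (1 + 0.19) / (0.2544 + 0.0303 + 0.19) ≈ 2.5068, so M₂ = 2.5068 × 38.5 = 96.5118 million.
ΔM = M₂ − M₁ = 96.5118 − 119.5271 = -23.0153 million.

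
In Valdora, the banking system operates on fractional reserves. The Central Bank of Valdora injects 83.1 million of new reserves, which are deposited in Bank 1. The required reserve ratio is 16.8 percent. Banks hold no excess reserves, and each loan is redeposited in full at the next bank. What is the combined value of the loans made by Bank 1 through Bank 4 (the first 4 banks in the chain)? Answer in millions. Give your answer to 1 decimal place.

214.3 million

Bank i lends (1 − rr)^i of the original deposit: Bank 1 lends 83.1·0.8320 = 69.1392, Bank 2 lends 83.1·0.8320² ≈ 57.5238, and so on.
Summing a geometric series: total = 83.1·[0.8320·(1 − 0.8320^4) / (1 − 0.8320)] ≈ 214.3422 million.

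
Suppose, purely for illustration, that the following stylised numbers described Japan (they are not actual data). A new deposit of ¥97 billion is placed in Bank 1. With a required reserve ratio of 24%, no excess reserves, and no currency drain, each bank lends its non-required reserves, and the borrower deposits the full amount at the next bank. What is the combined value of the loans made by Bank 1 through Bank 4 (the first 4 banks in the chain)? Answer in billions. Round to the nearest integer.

Bank i lends (1 − rr)^i of the original deposit: Bank 1 lends 97·0.7600 = 73.7200, Bank 2 lends 97·0.7600² = 56.0272, and so on.
Summing a geometric series: total = 97·[0.7600·(1 − 0.7600^4) / (1 − 0.7600)] ≈ 204.6892 billion.

¥205 billion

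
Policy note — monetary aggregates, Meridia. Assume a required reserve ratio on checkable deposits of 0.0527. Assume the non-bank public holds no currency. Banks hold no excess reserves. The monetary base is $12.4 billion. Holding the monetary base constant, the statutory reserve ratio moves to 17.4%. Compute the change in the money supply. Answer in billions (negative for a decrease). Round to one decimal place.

-164.0 billion

Initially m₁ = 1 / (0.0527) ≈ 18.9753, so M₁ = 18.9753 × 12.4 ≈ 235.2937 billion.
After the change m₂ = 1 / (0.174) ≈ 5.7471, so M₂ = 5.7471 × 12.4 ≈ 71.264 billion.
ΔM = M₂ − M₁ = 71.264 − 235.2937 = -164.0297 billion.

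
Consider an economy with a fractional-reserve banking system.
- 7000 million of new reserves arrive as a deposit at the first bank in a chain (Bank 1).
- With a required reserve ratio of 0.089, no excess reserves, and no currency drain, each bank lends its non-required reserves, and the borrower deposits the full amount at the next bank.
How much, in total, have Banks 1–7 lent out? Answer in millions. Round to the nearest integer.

Bank i lends (1 − rr)^i of the original deposit: Bank 1 lends 7000·0.9110 = 6377.0000, Bank 2 lends 7000·0.9110² = 5809.4470, and so on.
Summing a geometric series: total = 7000·[0.9110·(1 − 0.9110^7) / (1 − 0.9110)] ≈ 34339.1252 million.

34339 million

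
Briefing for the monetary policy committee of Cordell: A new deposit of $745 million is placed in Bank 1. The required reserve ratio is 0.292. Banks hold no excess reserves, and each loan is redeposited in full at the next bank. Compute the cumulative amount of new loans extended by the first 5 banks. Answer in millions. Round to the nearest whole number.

Bank i lends (1 − rr)^i of the original deposit: Bank 1 lends 745·0.7080 = 527.4600, Bank 2 lends 745·0.7080² ≈ 373.4417, and so on.
Summing a geometric series: total = 745·[0.7080·(1 − 0.7080^5) / (1 − 0.7080)] ≈ 1485.0238 million.

$1485 million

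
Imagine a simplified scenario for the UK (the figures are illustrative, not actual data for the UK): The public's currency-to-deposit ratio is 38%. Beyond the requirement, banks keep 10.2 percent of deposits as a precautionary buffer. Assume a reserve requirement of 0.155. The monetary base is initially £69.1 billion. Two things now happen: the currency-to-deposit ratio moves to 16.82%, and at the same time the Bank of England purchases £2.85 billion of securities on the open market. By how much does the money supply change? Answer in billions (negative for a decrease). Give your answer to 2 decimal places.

£47.98 billion

Before: m₁ = (1 + 0.38) / (0.155 + 0.102 + 0.38) ≈ 2.16641, MB₁ = 69.1, so M₁ = 2.16641 × 69.1 ≈ 149.6989 billion.
After: m₂ = (1 + 0.1682) / (0.155 + 0.102 + 0.1682) ≈ 2.74741, MB₂ = 69.1 + 2.85 = 71.95, so M₂ = 2.74741 × 71.95 ≈ 197.6761 billion.
ΔM = M₂ − M₁ = 197.6761 − 149.6989 = 47.9772 billion.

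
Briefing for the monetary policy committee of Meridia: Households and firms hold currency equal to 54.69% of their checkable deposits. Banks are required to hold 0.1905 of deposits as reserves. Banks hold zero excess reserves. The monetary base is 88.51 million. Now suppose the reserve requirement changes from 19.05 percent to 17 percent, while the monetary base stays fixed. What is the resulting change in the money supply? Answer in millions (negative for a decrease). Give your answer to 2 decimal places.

Initially m₁ = (1 + 0.5469) / (0.1905 + 0.5469) ≈ 2.09778, so M₁ = 2.09778 × 88.51 ≈ 185.6745 million.
After the change m₂ = (1 + 0.5469) / (0.17 + 0.5469) ≈ 2.15776, so M₂ = 2.15776 × 88.51 ≈ 190.9833 million.
ΔM = M₂ − M₁ = 190.9833 − 185.6745 = 5.3088 million.

5.31 million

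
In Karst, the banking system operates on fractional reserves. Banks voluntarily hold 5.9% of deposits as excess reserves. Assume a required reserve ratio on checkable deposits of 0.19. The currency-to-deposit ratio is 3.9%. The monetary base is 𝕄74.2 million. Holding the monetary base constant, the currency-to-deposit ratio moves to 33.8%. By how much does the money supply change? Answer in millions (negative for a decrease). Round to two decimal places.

Initially m₁ = (1 + 0.039) / (0.19 + 0.059 + 0.039) ≈ 3.60764, so M₁ = 3.60764 × 74.2 ≈ 267.6869 million.
After the change m₂ = (1 + 0.338) / (0.19 + 0.059 + 0.338) ≈ 2.27939, so M₂ = 2.27939 × 74.2 ≈ 169.1307 million.
ΔM = M₂ − M₁ = 169.1307 − 267.6869 = -98.5562 million.

-98.56 million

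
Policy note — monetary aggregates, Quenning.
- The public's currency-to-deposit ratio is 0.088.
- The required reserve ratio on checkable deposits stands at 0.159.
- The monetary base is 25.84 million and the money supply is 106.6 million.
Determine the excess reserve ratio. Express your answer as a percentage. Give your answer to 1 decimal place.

Using m = M/MB = 106.6/25.84 ≈ 4.125387. Since m = (1 + c)/(c + rr + e), the denominator satisfies c + rr + e = (1 + c)/m = (1 + 0.088) / 4.125387 ≈ 0.263733.
With c = 0.088 and rr = 0.159, the excess reserve ratio is 0.263733 − 0.088 − 0.159 = 0.016733.

1.7%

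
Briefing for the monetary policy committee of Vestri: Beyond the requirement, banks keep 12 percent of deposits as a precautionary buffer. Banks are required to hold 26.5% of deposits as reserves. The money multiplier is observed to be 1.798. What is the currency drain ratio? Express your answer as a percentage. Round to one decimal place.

Using m = 1.798. From m = (1 + c)/(c + rr + e), rearranging gives 1 + c = m·(c + rr + e), so c·(1 − m) = m·(rr + e) − 1.
Hence c = [m·(rr + e) − 1]/(1 − m) = [1.798 × (0.265 + 0.12) − 1] / (1 − 1.798) ≈ 0.385677.

38.6%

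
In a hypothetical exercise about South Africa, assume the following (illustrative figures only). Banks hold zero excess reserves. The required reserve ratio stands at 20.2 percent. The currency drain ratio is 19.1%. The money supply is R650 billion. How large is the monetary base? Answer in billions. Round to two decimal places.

R214.48 billion

The money multiplier is m = (1 + c) / (rr + c) = (1 + 0.191) / (0.202 + 0.191) ≈ 3.030534.
MB = M / m = 650 / 3.030534 ≈ 214.4837 billion.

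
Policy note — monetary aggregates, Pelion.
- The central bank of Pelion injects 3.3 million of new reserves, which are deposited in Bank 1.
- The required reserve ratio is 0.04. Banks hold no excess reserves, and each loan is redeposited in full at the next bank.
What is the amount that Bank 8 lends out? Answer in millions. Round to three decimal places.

2.381 million

Each bank lends a fraction (1 − rr) = 0.9600 of the deposit it receives, so Bank 8 receives 3.3·0.9600^7 and lends 3.3·0.9600^8 ≈ 2.3806 million.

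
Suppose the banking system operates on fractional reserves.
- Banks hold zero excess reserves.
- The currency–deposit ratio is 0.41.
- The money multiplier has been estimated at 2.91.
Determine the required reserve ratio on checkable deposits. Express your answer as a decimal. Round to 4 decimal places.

Using m = 2.91. Since m = (1 + c)/(c + rr + e), the denominator satisfies c + rr + e = (1 + c)/m = (1 + 0.41) / 2.91 ≈ 0.484536.
With c = 0.41 and e = 0, the required reserve ratio on checkable deposits is 0.484536 − 0.41 − 0 = 0.074536.

0.0745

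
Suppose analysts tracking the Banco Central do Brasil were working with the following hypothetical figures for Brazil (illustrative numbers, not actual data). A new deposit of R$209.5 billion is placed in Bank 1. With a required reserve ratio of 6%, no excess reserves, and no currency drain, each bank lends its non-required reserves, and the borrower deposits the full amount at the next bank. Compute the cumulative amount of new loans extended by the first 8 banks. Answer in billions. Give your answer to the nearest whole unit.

R$1281 billion

Bank i lends (1 − rr)^i of the original deposit: Bank 1 lends 209.5·0.9400 = 196.9300, Bank 2 lends 209.5·0.9400² = 185.1142, and so on.
Summing a geometric series: total = 209.5·[0.9400·(1 − 0.9400^8) / (1 − 0.9400)] ≈ 1281.4598 billion.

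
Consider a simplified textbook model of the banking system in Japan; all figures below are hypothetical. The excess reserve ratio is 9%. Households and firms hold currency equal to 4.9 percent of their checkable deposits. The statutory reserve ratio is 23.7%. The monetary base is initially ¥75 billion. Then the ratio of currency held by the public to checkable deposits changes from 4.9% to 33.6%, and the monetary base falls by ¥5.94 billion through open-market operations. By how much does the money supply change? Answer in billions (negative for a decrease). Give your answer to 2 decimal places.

Before: m₁ = (1 + 0.049) / (0.237 + 0.09 + 0.049) ≈ 2.78989, MB₁ = 75, so M₁ = 2.78989 × 75 ≈ 209.2418 billion.
After: m₂ = (1 + 0.336) / (0.237 + 0.09 + 0.336) ≈ 2.01508, MB₂ = 75 − 5.94 = 69.06, so M₂ = 2.01508 × 69.06 ≈ 139.1614 billion.
ΔM = M₂ − M₁ = 139.1614 − 209.2418 = -70.0804 billion.

-70.08 billion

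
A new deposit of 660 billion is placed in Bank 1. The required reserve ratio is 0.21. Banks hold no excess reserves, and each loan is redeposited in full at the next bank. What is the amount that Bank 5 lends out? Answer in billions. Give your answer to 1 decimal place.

203.1 billion

Each bank lends a fraction (1 − rr) = 0.7900 of the deposit it receives, so Bank 5 receives 660·0.7900^4 and lends 660·0.7900^5 ≈ 203.0857 billion.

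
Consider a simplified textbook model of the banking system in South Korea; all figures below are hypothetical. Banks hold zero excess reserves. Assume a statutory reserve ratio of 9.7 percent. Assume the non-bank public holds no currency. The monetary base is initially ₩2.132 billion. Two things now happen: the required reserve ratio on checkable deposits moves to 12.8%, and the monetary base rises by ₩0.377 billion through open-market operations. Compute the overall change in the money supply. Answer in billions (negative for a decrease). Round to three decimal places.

-2.378 billion

Before: m₁ = 1 / (0.097) ≈ 10.30928, MB₁ = 2.132, so M₁ = 10.30928 × 2.132 ≈ 21.9794 billion.
After: m₂ = 1 / (0.128) = 7.81250, MB₂ = 2.132 + 0.377 = 2.509, so M₂ = 7.81250 × 2.509 ≈ 19.6016 billion.
ΔM = M₂ − M₁ = 19.6016 − 21.9794 = -2.3778 billion.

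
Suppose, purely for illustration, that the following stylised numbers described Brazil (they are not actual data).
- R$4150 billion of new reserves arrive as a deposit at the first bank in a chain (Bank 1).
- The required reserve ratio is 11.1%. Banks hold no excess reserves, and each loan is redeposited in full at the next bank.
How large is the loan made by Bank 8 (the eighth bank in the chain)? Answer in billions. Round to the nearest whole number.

R$1619 billion

Each bank lends a fraction (1 − rr) = 0.8890 of the deposit it receives, so Bank 8 receives 4150·0.8890^7 and lends 4150·0.8890^8 ≈ 1619.0572 billion.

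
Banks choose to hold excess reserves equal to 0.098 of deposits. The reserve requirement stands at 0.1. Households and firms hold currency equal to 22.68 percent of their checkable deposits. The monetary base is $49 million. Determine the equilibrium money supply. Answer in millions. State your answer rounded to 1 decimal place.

The money multiplier is m = (1 + c) / (rr + e + c) = (1 + 0.2268) / (0.1 + 0.098 + 0.2268) ≈ 2.8879.
So M = m × MB = 2.8879 × 49 = 141.5071 million.

$141.5 million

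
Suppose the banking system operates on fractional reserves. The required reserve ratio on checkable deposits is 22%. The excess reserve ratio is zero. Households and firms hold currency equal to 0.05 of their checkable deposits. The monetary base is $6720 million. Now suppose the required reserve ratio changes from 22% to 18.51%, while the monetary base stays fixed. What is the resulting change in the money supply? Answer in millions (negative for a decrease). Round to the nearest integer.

$3879 million

Initially m₁ = (1 + 0.05) / (0.22 + 0.05) ≈ 3.88889, so M₁ = 3.88889 × 6720 = 26133.3408 million.
After the change m₂ = (1 + 0.05) / (0.1851 + 0.05) ≈ 4.46618, so M₂ = 4.46618 × 6720 = 30012.7296 million.
ΔM = M₂ − M₁ = 30012.7296 − 26133.3408 = 3879.3888 million.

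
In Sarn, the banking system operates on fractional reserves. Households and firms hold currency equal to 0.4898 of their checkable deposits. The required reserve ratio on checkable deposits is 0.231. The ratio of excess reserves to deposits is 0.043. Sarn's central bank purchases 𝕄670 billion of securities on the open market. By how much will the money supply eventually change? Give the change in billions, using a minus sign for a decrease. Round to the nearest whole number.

𝕄1307 billion

The money multiplier is m = (1 + c) / (rr + e + c) = (1 + 0.4898) / (0.231 + 0.043 + 0.4898) ≈ 1.9505.
The purchase adds 670 billion of base, so ΔM = m × ΔMB = 1.9505 × (+670) = 1306.835 billion.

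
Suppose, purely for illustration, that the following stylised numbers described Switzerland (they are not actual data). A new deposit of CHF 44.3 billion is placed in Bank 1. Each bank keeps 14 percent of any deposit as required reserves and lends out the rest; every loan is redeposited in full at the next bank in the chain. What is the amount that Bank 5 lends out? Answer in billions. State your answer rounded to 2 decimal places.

Each bank lends a fraction (1 − rr) = 0.8600 of the deposit it receives, so Bank 5 receives 44.3·0.8600^4 and lends 44.3·0.8600^5 ≈ 20.8399 billion.

CHF 20.84 billion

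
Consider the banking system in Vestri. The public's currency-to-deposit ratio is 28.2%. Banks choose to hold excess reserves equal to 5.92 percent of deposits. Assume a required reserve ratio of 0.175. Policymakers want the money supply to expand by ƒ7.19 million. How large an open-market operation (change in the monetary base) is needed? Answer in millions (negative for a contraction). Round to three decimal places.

ƒ2.895 million

The money multiplier is m = (1 + c) / (rr + e + c) = (1 + 0.282) / (0.175 + 0.0592 + 0.282) ≈ 2.48353.
ΔMB = ΔM / m = (+7.19) / 2.48353 ≈ 2.8951 million.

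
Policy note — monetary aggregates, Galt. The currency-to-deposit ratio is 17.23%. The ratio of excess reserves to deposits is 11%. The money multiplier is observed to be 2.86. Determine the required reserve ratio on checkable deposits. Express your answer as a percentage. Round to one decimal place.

Using m = 2.86. Since m = (1 + c)/(c + rr + e), the denominator satisfies c + rr + e = (1 + c)/m = (1 + 0.1723) / 2.86 ≈ 0.409895.
With c = 0.1723 and e = 0.11, the required reserve ratio on checkable deposits is 0.409895 − 0.1723 − 0.11 = 0.127595.

12.8%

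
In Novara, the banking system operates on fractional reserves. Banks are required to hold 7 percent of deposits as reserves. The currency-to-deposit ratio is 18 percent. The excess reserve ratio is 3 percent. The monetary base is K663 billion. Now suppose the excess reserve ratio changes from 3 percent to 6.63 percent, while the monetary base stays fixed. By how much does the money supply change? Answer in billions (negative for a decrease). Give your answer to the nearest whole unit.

Initially m₁ = (1 + 0.18) / (0.07 + 0.03 + 0.18) ≈ 4.2143, so M₁ = 4.2143 × 663 = 2794.0809 billion.
After the change m₂ = (1 + 0.18) / (0.07 + 0.0663 + 0.18) ≈ 3.7306, so M₂ = 3.7306 × 663 = 2473.3878 billion.
ΔM = M₂ − M₁ = 2473.3878 − 2794.0809 = -320.6931 billion.

-321 billion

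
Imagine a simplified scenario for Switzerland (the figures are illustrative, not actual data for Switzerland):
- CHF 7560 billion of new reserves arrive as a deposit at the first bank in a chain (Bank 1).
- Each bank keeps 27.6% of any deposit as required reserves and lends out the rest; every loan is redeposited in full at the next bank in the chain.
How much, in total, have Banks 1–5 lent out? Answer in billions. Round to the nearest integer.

Bank i lends (1 − rr)^i of the original deposit: Bank 1 lends 7560·0.7240 = 5473.4400, Bank 2 lends 7560·0.7240² ≈ 3962.7706, and so on.
Summing a geometric series: total = 7560·[0.7240·(1 − 0.7240^5) / (1 − 0.7240)] ≈ 15886.3307 billion.

CHF 15886 billion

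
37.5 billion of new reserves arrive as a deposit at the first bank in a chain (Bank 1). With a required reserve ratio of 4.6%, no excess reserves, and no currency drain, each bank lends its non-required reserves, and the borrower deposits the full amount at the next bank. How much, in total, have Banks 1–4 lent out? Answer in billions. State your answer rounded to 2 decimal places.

133.53 billion

Bank i lends (1 − rr)^i of the original deposit: Bank 1 lends 37.5·0.9540 = 35.7750, Bank 2 lends 37.5·0.9540² ≈ 34.1293, and so on.
Summing a geometric series: total = 37.5·[0.9540·(1 − 0.9540^4) / (1 − 0.9540)] ≈ 133.5254 billion.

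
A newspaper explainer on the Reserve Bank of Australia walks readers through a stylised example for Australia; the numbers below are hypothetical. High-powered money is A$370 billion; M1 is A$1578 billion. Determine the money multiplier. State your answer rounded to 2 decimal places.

4.26

The money multiplier is m = M / MB = 1578 / 370 ≈ 4.26486.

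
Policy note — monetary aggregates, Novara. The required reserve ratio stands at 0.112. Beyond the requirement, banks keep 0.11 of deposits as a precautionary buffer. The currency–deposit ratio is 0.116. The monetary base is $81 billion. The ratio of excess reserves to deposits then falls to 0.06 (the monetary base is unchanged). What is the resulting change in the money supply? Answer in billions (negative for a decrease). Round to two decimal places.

Initially m₁ = (1 + 0.116) / (0.112 + 0.11 + 0.116) ≈ 3.30178, so M₁ = 3.30178 × 81 ≈ 267.4442 billion.
After the change m₂ = (1 + 0.116) / (0.112 + 0.06 + 0.116) = 3.87500, so M₂ = 3.87500 × 81 = 313.875 billion.
ΔM = M₂ − M₁ = 313.875 − 267.4442 = 46.4308 billion.

$46.43 billion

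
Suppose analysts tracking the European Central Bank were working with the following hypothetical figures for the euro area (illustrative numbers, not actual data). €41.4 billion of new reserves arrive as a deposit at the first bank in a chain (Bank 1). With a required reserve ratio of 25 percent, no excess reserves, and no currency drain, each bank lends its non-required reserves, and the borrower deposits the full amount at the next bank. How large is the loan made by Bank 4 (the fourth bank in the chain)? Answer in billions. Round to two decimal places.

Each bank lends a fraction (1 − rr) = 0.7500 of the deposit it receives, so Bank 4 receives 41.4·0.7500^3 and lends 41.4·0.7500^4 ≈ 13.0992 billion.

€13.10 billion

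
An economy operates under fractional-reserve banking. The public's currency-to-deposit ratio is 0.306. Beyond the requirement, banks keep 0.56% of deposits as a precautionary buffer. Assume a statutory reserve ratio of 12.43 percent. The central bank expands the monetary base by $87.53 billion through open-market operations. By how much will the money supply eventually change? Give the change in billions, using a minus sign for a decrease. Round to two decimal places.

$262.25 billion

The money multiplier is m = (1 + c) / (rr + e + c) = (1 + 0.306) / (0.1243 + 0.0056 + 0.306) ≈ 2.99610.
The purchase adds 87.53 billion of base, so ΔM = m × ΔMB = 2.99610 × (+87.53) ≈ 262.2486 billion.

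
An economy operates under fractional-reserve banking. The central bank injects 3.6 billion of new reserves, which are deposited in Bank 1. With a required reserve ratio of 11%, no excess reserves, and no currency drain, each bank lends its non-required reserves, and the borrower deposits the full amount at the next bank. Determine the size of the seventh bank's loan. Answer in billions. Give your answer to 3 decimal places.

1.592 billion

Each bank lends a fraction (1 − rr) = 0.8900 of the deposit it receives, so Bank 7 receives 3.6·0.8900^6 and lends 3.6·0.8900^7 ≈ 1.5923 billion.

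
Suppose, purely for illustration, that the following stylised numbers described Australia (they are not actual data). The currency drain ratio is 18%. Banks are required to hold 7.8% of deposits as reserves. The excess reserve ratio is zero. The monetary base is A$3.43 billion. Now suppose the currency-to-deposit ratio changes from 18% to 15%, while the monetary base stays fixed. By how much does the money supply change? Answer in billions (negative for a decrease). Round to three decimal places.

Initially m₁ = (1 + 0.18) / (0.078 + 0.18) ≈ 4.57364, so M₁ = 4.57364 × 3.43 ≈ 15.6876 billion.
After the change m₂ = (1 + 0.15) / (0.078 + 0.15) ≈ 5.04386, so M₂ = 5.04386 × 3.43 ≈ 17.3004 billion.
ΔM = M₂ − M₁ = 17.3004 − 15.6876 = 1.6128 billion.

A$1.613 billion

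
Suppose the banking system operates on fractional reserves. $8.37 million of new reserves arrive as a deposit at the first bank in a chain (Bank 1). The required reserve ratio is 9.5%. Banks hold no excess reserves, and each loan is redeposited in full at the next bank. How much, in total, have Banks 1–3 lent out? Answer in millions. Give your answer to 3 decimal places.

$20.634 million

Bank i lends (1 − rr)^i of the original deposit: Bank 1 lends 8.37·0.9050 ≈ 7.5748, Bank 2 lends 8.37·0.9050² ≈ 6.8552, and so on.
Summing a geometric series: total = 8.37·[0.9050·(1 − 0.9050^3) / (1 − 0.9050)] ≈ 20.6341 million.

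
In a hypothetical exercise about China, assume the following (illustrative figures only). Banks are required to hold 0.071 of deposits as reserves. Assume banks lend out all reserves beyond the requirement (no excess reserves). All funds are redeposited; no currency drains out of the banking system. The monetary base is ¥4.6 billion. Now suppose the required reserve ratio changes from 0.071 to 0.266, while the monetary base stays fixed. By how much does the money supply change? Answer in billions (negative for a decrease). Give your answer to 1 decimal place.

Initially m₁ = 1 / (0.071) ≈ 14.0845, so M₁ = 14.0845 × 4.6 = 64.7887 billion.
After the change m₂ = 1 / (0.266) ≈ 3.7594, so M₂ = 3.7594 × 4.6 ≈ 17.2932 billion.
ΔM = M₂ − M₁ = 17.2932 − 64.7887 = -47.4955 billion.

-47.5 billion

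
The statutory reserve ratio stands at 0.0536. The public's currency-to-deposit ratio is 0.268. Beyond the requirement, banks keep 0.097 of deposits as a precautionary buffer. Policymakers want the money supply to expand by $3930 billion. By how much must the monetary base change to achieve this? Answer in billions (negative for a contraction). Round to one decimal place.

$1297.4 billion

The money multiplier is m = (1 + c) / (rr + e + c) = (1 + 0.268) / (0.0536 + 0.097 + 0.268) ≈ 3.029145.
ΔMB = ΔM / m = (+3930) / 3.029145 ≈ 1297.3958 billion.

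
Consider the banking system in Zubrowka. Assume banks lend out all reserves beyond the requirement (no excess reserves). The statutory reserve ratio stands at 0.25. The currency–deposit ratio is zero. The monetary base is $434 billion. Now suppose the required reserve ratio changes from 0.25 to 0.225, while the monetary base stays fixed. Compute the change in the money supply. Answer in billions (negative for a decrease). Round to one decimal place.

$192.9 billion

Initially m₁ = 1 / (0.25) = 4, so M₁ = 4 × 434 = 1736 billion.
After the change m₂ = 1 / (0.225) ≈ 4.44444, so M₂ = 4.44444 × 434 ≈ 1928.887 billion.
ΔM = M₂ − M₁ = 1928.887 − 1736 = 192.887 billion.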